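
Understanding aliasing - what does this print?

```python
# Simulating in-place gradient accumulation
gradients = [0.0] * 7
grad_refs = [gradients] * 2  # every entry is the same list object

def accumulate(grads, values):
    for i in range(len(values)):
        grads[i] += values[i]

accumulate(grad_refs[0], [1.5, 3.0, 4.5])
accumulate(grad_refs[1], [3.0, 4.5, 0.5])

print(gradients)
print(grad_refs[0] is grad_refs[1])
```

Key concept: gradient accumulation aliasing.
Step by step:
`gradients = [0.0] * 7` → gradients = [0.0, 0.0, 0.0, 0.0, 0.0, 0.0, 0.0]
`grad_refs = [gradients] * 2` → grad_refs = [[0.0, 0.0, 0.0, 0.0, 0.0, 0.0, 0.0], [0.0, 0.0, 0.0, 0.0, 0.0, 0.0, 0.0]]
`accumulate(grad_refs[0], [1.5, 3.0, 4.5])` → gradients = [1.5, 3.0, 4.5, 0.0, 0.0, 0.0, 0.0]; grad_refs = [[1.5, 3.0, 4.5, 0.0, 0.0, 0.0, 0.0], [1.5, 3.0, 4.5, 0.0, 0.0, 0.0, 0.0]]
`accumulate(grad_refs[1], [3.0, 4.5, 0.5])` → gradients = [4.5, 7.5, 5.0, 0.0, 0.0, 0.0, 0.0]; grad_refs = [[4.5, 7.5, 5.0, 0.0, 0.0, 0.0, 0.0], [4.5, 7.5, 5.0, 0.0, 0.0, 0.0, 0.0]]
`print(gradients)` → prints [4.5, 7.5, 5.0, 0.0, 0.0, 0.0, 0.0]
`print(grad_refs[0] is grad_refs[1])` → prints True

Answer:
[4.5, 7.5, 5.0, 0.0, 0.0, 0.0, 0.0]
True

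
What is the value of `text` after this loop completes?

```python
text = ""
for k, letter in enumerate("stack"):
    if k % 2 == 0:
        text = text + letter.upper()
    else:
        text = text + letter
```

Uppercase even positions in 'stack'
`text` takes the values: "" → "S" → "St" → "StA" → "StAc" → "StAcK"

Answer: "StAcK"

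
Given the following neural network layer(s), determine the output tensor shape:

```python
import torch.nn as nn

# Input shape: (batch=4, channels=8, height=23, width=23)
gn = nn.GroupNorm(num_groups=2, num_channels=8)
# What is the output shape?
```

Input: (4, 8, 23, 23) -> Output: (4, 8, 23, 23)

Answer: (4, 8, 23, 23)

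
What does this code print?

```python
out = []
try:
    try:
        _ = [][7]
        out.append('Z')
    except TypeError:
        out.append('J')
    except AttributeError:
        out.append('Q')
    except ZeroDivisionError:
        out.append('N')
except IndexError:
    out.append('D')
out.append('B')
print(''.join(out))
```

Execution trace: 'D' (outer except IndexError) → 'B' (after the try/except). Output: DB

Answer: DB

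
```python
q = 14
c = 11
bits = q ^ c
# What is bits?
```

Trace:
`q = 14` → q = 14
`c = 11` → c = 11
`bits = q ^ c` → bits = 5
So bits = 5

Answer: 5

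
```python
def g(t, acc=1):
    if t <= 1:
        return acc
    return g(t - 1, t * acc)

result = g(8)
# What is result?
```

Accumulator trace (n, acc): (8, 1) -> (7, 8) -> (6, 56) -> (5, 336) -> (4, 1680) -> (3, 6720) -> (2, 20160) -> (1, 40320) -> return 40320

Answer: 40320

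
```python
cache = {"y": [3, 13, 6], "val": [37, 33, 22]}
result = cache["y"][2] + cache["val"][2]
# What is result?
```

Trace:
`cache = {"y": [3, 13, 6], "val": [37, 33, 22]}` → cache = {'y': [3, 13, 6], 'val': [37, 33, 22]}
`result = cache["y"][2] + cache["val"][2]` → result = 28
So result = 28

Answer: 28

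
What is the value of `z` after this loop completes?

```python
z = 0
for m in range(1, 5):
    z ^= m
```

XOR of 1 to 4
`z` takes the values: 0 → 1 → 3 → 0 → 4

Answer: 4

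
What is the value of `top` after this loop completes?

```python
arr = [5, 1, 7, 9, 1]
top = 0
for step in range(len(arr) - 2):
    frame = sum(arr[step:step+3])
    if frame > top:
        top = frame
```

Max sum of 3-element window in [5, 1, 7, 9, 1]
`top` takes the values: 0 → 13 → 17

Answer: 17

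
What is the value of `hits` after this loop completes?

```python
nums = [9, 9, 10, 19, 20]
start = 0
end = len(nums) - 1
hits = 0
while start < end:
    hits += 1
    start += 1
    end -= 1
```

Iterations until pointers meet (list length 5)
`hits` takes the values: 0 → 1 → 2

Answer: 2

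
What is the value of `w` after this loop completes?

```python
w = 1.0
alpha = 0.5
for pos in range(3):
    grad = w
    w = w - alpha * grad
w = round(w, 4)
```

Gradient descent: w = 1.0 * (1 - 0.5)^3
`w` takes the values: 1.0 → 0.5 → 0.25 → 0.125

Answer: 0.125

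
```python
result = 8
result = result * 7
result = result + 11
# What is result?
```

Trace:
`result = 8` → result = 8
`result = result * 7` → result = 56
`result = result + 11` → result = 67
So result = 67

Answer: 67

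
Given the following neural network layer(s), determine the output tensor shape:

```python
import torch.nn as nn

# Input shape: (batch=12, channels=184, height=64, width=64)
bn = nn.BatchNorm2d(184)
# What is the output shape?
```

Input: (12, 184, 64, 64) -> Output: (12, 184, 64, 64)

Answer: (12, 184, 64, 64)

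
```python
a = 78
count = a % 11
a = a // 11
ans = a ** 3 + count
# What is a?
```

Trace:
`a = 78` → a = 78
`count = a % 11` → count = 1
`a = a // 11` → a = 7
`ans = a ** 3 + count` → ans = 344
So a = 7

Answer: 7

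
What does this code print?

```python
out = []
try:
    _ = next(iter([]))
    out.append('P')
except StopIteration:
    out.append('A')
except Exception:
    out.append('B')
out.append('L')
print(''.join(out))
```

Execution trace: 'A' (except StopIteration) → 'L' (after the try/except). Output: AL

Answer: AL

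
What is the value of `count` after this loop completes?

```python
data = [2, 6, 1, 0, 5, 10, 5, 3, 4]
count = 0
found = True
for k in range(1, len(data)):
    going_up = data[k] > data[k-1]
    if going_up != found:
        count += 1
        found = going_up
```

Count direction changes in [2, 6, 1, 0, 5, 10, 5, 3, 4]
`count` takes the values: 0 → 1 → 2 → 3 → 4

Answer: 4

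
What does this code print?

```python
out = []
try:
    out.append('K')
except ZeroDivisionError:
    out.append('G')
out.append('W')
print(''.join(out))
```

Execution trace: 'K' (try body, no exception) → 'W' (after the try/except). Output: KW

Answer: KW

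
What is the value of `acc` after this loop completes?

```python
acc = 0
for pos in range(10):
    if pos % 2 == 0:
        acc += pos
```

Sum of even numbers 0 to 9
`acc` takes the values: 0 → 2 → 6 → 12 → 20

Answer: 20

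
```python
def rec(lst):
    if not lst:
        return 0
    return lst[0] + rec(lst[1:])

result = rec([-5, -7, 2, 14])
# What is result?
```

(-5) + (-7) + 2 + 14 + 0 = 4

Answer: 4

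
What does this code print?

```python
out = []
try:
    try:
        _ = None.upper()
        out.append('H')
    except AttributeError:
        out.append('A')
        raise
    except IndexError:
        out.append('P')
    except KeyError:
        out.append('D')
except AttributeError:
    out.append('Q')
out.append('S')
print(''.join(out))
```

Execution trace: 'A' (inner except AttributeError) → 'Q' (outer except AttributeError) → 'S' (after the try/except). Output: AQS

Answer: AQS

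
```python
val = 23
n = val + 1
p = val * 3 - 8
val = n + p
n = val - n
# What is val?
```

Trace:
`val = 23` → val = 23
`n = val + 1` → n = 24
`p = val * 3 - 8` → p = 61
`val = n + p` → val = 85
`n = val - n` → n = 61
So val = 85

Answer: 85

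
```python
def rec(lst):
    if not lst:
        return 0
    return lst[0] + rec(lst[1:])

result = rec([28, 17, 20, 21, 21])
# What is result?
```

28 + 17 + 20 + 21 + 21 + 0 = 107

Answer: 107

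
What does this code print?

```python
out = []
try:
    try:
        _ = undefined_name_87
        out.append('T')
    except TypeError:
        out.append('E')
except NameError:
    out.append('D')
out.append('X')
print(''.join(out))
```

Execution trace: 'D' (outer except NameError) → 'X' (after the try/except). Output: DX

Answer: DX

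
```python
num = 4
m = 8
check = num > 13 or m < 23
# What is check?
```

Trace:
`num = 4` → num = 4
`m = 8` → m = 8
`check = num > 13 or m < 23` → check = True
So check = True

Answer: True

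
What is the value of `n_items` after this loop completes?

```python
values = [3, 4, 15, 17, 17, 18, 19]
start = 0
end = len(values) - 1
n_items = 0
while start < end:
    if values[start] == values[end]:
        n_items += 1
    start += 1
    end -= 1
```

Count matching pairs from ends
`n_items` takes the values: 0

Answer: 0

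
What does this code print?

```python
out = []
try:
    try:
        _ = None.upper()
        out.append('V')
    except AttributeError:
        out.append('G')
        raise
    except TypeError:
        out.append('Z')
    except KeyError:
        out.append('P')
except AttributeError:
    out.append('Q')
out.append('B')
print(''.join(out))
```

Execution trace: 'G' (except AttributeError) → 'Q' (outer except AttributeError) → 'B' (after the try/except). Output: GQB

Answer: GQB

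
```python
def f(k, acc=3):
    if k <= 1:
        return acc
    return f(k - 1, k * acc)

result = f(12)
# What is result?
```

Accumulator trace (n, acc): (12, 3) -> (11, 36) -> (10, 396) -> (9, 3960) -> (8, 35640) -> (7, 285120) -> (6, 1995840) -> (5, 11975040) -> (4, 59875200) -> (3, 239500800) -> (2, 718502400) -> (1, 1437004800) -> return 1437004800

Answer: 1437004800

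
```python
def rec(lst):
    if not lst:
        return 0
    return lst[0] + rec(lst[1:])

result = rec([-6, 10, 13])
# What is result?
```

(-6) + 10 + 13 + 0 = 17

Answer: 17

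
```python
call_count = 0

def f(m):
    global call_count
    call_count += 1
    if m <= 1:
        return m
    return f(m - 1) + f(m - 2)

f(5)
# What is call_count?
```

Calls(m) = 1 + Calls(m-1) + Calls(m-2); Calls(0)=Calls(1)=1. For m=5 this gives 15.

Answer: 15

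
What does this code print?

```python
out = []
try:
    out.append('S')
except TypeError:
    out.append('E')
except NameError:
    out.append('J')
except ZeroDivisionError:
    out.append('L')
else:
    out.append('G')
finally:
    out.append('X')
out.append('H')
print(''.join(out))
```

Execution trace: 'S' (try body, no exception) → 'G' (else) → 'X' (finally) → 'H' (after the try/except). Output: SGXH

Answer: SGXH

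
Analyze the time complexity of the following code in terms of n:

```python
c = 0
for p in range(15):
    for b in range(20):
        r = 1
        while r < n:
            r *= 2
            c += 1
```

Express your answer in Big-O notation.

Each loop level contributes: 1 × 1 × log n. Multiplying the contributions gives O(log n).

Answer: O(log n)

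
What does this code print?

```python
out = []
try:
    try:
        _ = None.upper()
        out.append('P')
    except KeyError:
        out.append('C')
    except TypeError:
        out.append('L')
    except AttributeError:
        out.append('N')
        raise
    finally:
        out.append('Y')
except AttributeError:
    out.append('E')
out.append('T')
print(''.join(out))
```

Execution trace: 'N' (except AttributeError) → 'Y' (finally) → 'E' (outer except AttributeError) → 'T' (after the try/except). Output: NYET

Answer: NYET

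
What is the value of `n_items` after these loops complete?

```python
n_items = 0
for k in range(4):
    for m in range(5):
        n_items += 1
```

4 * 5 = 20
`n_items` takes the values: 0 → 1 → 2 → 3 → 4 → 5 → 6 → 7 → 8 → 9 → 10 → 11 → 12 → 13 → 14 → 15 → 16 → 17 → 18 → 19 → 20

Answer: 20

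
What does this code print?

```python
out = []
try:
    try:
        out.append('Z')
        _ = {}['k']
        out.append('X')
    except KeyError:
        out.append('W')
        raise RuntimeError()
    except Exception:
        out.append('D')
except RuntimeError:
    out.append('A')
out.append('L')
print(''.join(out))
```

Execution trace: 'Z' (inner try body) → 'W' (inner except KeyError) → 'A' (outer except RuntimeError) → 'L' (after the try/except). Output: ZWAL

Answer: ZWAL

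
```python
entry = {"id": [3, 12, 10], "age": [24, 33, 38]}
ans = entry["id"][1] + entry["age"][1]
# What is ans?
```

Trace:
`entry = {"id": [3, 12, 10], "age": [24, 33, 38]}` → entry = {'id': [3, 12, 10], 'age': [24, 33, 38]}
`ans = entry["id"][1] + entry["age"][1]` → ans = 45
So ans = 45

Answer: 45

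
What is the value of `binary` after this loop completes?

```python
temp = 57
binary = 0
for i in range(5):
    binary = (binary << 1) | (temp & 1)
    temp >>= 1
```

Reverse lowest 5 bits of 57
`binary` takes the values: 0 → 1 → 2 → 4 → 9 → 19

Answer: 19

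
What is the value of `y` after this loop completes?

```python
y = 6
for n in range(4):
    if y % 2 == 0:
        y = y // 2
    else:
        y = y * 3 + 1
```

Collatz-style transformation from 6
`y` takes the values: 6 → 3 → 10 → 5 → 16

Answer: 16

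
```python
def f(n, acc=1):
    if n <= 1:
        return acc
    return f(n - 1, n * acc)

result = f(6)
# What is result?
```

Accumulator trace (n, acc): (6, 1) -> (5, 6) -> (4, 30) -> (3, 120) -> (2, 360) -> (1, 720) -> return 720

Answer: 720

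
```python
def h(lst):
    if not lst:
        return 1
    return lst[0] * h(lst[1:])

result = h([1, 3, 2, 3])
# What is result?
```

Product over [1, 3, 2, 3] = 1 * 3 * 2 * 3 = 18

Answer: 18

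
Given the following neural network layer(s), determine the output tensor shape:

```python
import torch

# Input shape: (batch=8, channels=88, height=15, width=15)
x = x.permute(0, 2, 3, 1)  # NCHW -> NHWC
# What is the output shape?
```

Input: (8, 88, 15, 15) -> Output: (8, 15, 15, 88)

Answer: (8, 15, 15, 88)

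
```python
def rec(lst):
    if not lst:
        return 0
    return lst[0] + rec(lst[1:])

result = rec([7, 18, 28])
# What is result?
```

7 + 18 + 28 + 0 = 53

Answer: 53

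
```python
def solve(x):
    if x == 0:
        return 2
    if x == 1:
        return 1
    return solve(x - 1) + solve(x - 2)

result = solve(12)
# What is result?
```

Build up from base cases: solve(0)=2, solve(1)=1, solve(2)=3, solve(3)=4, solve(4)=7, solve(5)=11, solve(6)=18, ..., solve(12)=322

Answer: 322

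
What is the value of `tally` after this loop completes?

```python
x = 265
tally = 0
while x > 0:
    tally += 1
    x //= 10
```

Count digits by repeated division by 10
`tally` takes the values: 0 → 1 → 2 → 3

Answer: 3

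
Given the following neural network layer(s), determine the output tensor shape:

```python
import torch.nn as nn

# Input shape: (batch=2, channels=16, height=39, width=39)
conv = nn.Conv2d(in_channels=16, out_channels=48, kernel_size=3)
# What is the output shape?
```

Input: (2, 16, 39, 39) -> Output: (2, 48, 37, 37)

Answer: (2, 48, 37, 37)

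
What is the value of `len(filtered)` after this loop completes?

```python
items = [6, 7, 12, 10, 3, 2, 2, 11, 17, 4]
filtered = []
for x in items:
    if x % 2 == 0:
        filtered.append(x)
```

Count even numbers in [6, 7, 12, 10, 3, 2, 2, 11, 17, 4]
`filtered` takes the values: [] → [6] → [6, 12] → [6, 12, 10] → [6, 12, 10, 2] → [6, 12, 10, 2, 2] → [6, 12, 10, 2, 2, 4]
So `len(filtered)` = 6

Answer: 6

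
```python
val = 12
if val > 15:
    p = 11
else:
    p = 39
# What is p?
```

Trace:
`val = 12` → val = 12
`if val > 15: ...` → val > 15 is False, take else branch → p = 39
So p = 39

Answer: 39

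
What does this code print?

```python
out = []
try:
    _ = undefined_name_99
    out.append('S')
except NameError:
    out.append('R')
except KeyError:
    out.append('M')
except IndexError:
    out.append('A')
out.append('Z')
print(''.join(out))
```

Execution trace: 'R' (except NameError) → 'Z' (after the try/except). Output: RZ

Answer: RZ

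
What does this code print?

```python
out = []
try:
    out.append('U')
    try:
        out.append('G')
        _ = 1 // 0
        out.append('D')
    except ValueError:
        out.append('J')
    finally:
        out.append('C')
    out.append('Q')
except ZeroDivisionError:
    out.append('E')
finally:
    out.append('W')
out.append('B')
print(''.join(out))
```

Execution trace: 'U' (try body) → 'G' (inner try body) → 'C' (inner finally) → 'E' (except ZeroDivisionError) → 'W' (finally) → 'B' (after the try/except). Output: UGCEWB

Answer: UGCEWB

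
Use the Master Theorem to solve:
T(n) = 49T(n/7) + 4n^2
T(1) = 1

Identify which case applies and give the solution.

a=49, b=7, f(n)=4n^2. log_7(49) = 2. Since c=2 = 2, Case 2 applies: T(n) = Θ(n^log_b(a) · log n) = O(n^2 log n).

Answer: O(n^2 log n) - Case 2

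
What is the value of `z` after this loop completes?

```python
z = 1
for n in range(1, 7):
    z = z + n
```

Start at 1, add 1 through 6
`z` takes the values: 1 → 2 → 4 → 7 → 11 → 16 → 22

Answer: 22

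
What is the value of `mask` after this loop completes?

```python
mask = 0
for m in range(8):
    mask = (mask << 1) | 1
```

Build 8 consecutive 1-bits: 0b11111111
`mask` takes the values: 0 → 1 → 3 → 7 → 15 → 31 → 63 → 127 → 255

Answer: 255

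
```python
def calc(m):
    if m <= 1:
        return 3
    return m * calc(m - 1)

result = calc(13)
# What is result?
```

calc(13) = 13 * 12 * 11 * 10 * 9 * 8 * 7 * 6 * 5 * 4 * 3 * 2 * 3 = 18681062400

Answer: 18681062400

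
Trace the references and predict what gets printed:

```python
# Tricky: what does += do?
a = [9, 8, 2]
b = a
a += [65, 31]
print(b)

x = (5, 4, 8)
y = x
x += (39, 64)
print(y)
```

Key concept: += behavior differs for mutable vs immutable.
Step by step:
`a = [9, 8, 2]` → a = [9, 8, 2]
`b = a` → b = [9, 8, 2] (same object as a)
`a += [65, 31]` → a = [9, 8, 2, 65, 31] (same object as b); b = [9, 8, 2, 65, 31] (same object as a)
`print(b)` → prints [9, 8, 2, 65, 31]
`x = (5, 4, 8)` → x = (5, 4, 8)
`y = x` → y = (5, 4, 8)
`x += (39, 64)` → x = (5, 4, 8, 39, 64)
`print(y)` → prints (5, 4, 8)

Answer:
[9, 8, 2, 65, 31]
(5, 4, 8)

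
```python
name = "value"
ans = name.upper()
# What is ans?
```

Trace:
`name = "value"` → name = 'value'
`ans = name.upper()` → ans = 'VALUE'
So ans = 'VALUE'

Answer: 'VALUE'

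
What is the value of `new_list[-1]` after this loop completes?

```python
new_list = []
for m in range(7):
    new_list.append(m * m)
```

Last element of squares 0 to 6
`new_list` takes the values: [] → [0] → [0, 1] → [0, 1, 4] → [0, 1, 4, 9] → [0, 1, 4, 9, 16] → [0, 1, 4, 9, 16, 25] → [0, 1, 4, 9, 16, 25, 36]
So `new_list[-1]` = 36

Answer: 36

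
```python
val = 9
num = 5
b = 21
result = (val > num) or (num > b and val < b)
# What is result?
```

Trace:
`val = 9` → val = 9
`num = 5` → num = 5
`b = 21` → b = 21
`result = (val > num) or (num > b and val < b)` → result = True
So result = True

Answer: True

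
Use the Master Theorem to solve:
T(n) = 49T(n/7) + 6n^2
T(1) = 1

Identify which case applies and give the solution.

a=49, b=7, f(n)=6n^2. log_7(49) = 2. Since c=2 = 2, Case 2 applies: T(n) = Θ(n^log_b(a) · log n) = O(n^2 log n).

Answer: O(n^2 log n) - Case 2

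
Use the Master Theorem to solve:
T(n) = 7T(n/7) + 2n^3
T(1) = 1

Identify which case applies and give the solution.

a=7, b=7, f(n)=2n^3. log_7(7) = 1. Since c=3 > 1 and the regularity condition holds (7(n/7)^3 = (7/7^3)n^3 with 7/7^3 < 1), Case 3 applies: T(n) = Θ(f(n)) = O(n^3).

Answer: O(n^3) - Case 3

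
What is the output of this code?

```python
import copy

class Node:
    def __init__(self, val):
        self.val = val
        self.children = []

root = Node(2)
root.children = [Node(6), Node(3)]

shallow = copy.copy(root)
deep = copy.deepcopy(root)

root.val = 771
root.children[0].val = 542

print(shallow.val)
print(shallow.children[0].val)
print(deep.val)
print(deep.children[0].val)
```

Key concept: deep copy with custom objects.
Step by step:
`root = Node(2)` → root = Node(val=2, children=[])
`root.children = [Node(6), Node(3)]` → root = Node(val=2, children=[Node(val=6, children=[]), Node(val=3, children=[])])
`shallow = copy.copy(root)` → shallow = Node(val=2, children=[Node(val=6, children=[]), Node(val=3, children=[])])
`deep = copy.deepcopy(root)` → deep = Node(val=2, children=[Node(val=6, children=[]), Node(val=3, children=[])])
`root.val = 771` → root = Node(val=771, children=[Node(val=6, children=[]), Node(val=3, children=[])])
`root.children[0].val = 542` → root = Node(val=771, children=[Node(val=542, children=[]), Node(val=3, children=[])]); shallow = Node(val=2, children=[Node(val=542, children=[]), Node(val=3, children=[])])
`print(shallow.val)` → prints 2
`print(shallow.children[0].val)` → prints 542
`print(deep.val)` → prints 2
`print(deep.children[0].val)` → prints 6

Answer:
2
542
2
6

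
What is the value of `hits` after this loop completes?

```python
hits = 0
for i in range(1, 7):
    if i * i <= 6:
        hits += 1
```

Count numbers where i² ≤ 6
`hits` takes the values: 0 → 1 → 2

Answer: 2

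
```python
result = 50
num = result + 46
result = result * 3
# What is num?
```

Trace:
`result = 50` → result = 50
`num = result + 46` → num = 96
`result = result * 3` → result = 150
So num = 96

Answer: 96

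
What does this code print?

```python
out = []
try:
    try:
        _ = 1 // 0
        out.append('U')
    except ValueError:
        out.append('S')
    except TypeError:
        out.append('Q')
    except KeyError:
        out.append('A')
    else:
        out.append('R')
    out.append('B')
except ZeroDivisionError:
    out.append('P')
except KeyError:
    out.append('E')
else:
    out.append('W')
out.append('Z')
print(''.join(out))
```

Execution trace: 'P' (except ZeroDivisionError) → 'Z' (after the try/except). Output: PZ

Answer: PZ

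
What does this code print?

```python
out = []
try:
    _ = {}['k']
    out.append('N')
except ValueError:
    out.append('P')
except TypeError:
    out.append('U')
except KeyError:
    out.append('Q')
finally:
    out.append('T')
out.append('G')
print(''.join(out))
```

Execution trace: 'Q' (except KeyError) → 'T' (finally) → 'G' (after the try/except). Output: QTG

Answer: QTG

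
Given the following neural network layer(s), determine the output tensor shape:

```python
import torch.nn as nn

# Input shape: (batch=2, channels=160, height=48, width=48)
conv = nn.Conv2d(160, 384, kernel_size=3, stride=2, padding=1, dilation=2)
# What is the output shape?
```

Input: (2, 160, 48, 48) -> Output: (2, 384, 23, 23)

Answer: (2, 384, 23, 23)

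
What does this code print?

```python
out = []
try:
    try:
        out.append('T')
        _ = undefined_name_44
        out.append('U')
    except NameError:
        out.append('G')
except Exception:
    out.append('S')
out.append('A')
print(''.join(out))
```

Execution trace: 'T' (inner try body) → 'G' (inner except NameError) → 'A' (after the try/except). Output: TGA

Answer: TGA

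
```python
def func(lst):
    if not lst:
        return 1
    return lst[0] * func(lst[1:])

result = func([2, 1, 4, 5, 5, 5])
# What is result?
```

Product over [2, 1, 4, 5, 5, 5] = 2 * 1 * 4 * 5 * 5 * 5 = 1000

Answer: 1000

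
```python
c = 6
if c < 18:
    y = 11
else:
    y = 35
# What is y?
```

Trace:
`c = 6` → c = 6
`if c < 18: ...` → c < 18 is True → y = 11
So y = 11

Answer: 11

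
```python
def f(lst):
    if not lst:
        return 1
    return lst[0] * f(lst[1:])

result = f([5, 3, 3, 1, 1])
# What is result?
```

Product over [5, 3, 3, 1, 1] = 5 * 3 * 3 * 1 * 1 = 45

Answer: 45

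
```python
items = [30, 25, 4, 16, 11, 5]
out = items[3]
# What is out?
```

Trace:
`items = [30, 25, 4, 16, 11, 5]` → items = [30, 25, 4, 16, 11, 5]
`out = items[3]` → out = 16
So out = 16

Answer: 16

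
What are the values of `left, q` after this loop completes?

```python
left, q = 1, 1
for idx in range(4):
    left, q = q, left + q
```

Fibonacci: after 4 iterations
`left, q` takes the values: (1, 1) → (1, 2) → (2, 3) → (3, 5) → (5, 8)

Answer: 5, 8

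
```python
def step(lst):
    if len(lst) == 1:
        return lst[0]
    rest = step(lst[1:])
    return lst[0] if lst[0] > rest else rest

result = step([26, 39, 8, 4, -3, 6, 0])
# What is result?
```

Recursive max over [26, 39, 8, 4, -3, 6, 0] = 39

Answer: 39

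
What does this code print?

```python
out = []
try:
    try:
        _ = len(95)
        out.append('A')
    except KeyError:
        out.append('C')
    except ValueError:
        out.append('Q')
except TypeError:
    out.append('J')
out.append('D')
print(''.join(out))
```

Execution trace: 'J' (outer except TypeError) → 'D' (after the try/except). Output: JD

Answer: JD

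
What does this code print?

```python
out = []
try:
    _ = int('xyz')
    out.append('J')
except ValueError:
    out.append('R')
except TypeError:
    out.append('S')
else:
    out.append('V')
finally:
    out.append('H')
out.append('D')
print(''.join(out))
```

Execution trace: 'R' (except ValueError) → 'H' (finally) → 'D' (after the try/except). Output: RHD

Answer: RHD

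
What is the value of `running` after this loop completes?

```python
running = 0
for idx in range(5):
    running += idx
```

Sum of 0 to 4 = 10
`running` takes the values: 0 → 1 → 3 → 6 → 10

Answer: 10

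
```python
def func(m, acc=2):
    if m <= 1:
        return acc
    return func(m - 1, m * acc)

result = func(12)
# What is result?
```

Accumulator trace (n, acc): (12, 2) -> (11, 24) -> (10, 264) -> (9, 2640) -> (8, 23760) -> (7, 190080) -> (6, 1330560) -> (5, 7983360) -> (4, 39916800) -> (3, 159667200) -> (2, 479001600) -> (1, 958003200) -> return 958003200

Answer: 958003200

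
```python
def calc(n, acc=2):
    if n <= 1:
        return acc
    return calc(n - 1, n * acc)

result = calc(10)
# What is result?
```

Accumulator trace (n, acc): (10, 2) -> (9, 20) -> (8, 180) -> (7, 1440) -> (6, 10080) -> (5, 60480) -> (4, 302400) -> (3, 1209600) -> (2, 3628800) -> (1, 7257600) -> return 7257600

Answer: 7257600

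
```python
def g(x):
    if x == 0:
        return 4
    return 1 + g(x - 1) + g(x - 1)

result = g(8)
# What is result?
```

g(x) = 1 + 2·g(x-1), g(0)=4. Closed form: (4+1)·2^8 - 1 = 1279.

Answer: 1279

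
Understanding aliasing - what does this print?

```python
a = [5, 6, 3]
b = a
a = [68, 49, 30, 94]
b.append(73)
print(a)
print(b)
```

Key concept: rebinding vs mutation: a is rebound to a new list, b still points at the original.
Step by step:
`a = [5, 6, 3]` → a = [5, 6, 3]
`b = a` → b = [5, 6, 3] (same object as a)
`a = [68, 49, 30, 94]` → a = [68, 49, 30, 94]
`b.append(73)` → b = [5, 6, 3, 73]
`print(a)` → prints [68, 49, 30, 94]
`print(b)` → prints [5, 6, 3, 73]

Answer:
[68, 49, 30, 94]
[5, 6, 3, 73]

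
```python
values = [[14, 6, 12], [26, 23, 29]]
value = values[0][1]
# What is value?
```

Trace:
`values = [[14, 6, 12], [26, 23, 29]]` → values = [[14, 6, 12], [26, 23, 29]]
`value = values[0][1]` → value = 6
So value = 6

Answer: 6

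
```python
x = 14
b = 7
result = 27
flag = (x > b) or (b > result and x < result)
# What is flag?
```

Trace:
`x = 14` → x = 14
`b = 7` → b = 7
`result = 27` → result = 27
`flag = (x > b) or (b > result and x < result)` → flag = True
So flag = True

Answer: True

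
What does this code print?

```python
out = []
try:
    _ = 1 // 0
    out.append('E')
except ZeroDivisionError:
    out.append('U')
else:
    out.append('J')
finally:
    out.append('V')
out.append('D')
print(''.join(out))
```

Execution trace: 'U' (except ZeroDivisionError) → 'V' (finally) → 'D' (after the try/except). Output: UVD

Answer: UVD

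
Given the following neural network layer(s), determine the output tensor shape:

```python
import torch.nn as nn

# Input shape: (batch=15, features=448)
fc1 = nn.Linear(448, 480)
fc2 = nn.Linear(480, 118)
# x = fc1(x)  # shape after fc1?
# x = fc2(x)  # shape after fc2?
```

Input: (15, 448) -> after fc1: (15, 480) -> Output: (15, 118)

Answer: (15, 118)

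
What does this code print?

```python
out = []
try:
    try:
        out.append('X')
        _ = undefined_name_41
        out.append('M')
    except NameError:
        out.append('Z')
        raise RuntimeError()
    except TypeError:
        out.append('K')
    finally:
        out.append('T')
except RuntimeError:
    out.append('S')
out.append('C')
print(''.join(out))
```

Execution trace: 'X' (inner try body) → 'Z' (inner except NameError) → 'T' (inner finally) → 'S' (outer except RuntimeError) → 'C' (after the try/except). Output: XZTSC

Answer: XZTSC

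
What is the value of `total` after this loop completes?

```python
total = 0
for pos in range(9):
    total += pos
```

Sum of 0 to 8 = 36
`total` takes the values: 0 → 1 → 3 → 6 → 10 → 15 → 21 → 28 → 36

Answer: 36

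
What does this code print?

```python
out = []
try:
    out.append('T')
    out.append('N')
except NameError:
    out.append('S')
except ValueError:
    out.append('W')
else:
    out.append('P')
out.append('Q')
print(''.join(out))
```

Execution trace: 'T' (try body) → 'N' (try body, no exception) → 'P' (else) → 'Q' (after the try/except). Output: TNPQ

Answer: TNPQ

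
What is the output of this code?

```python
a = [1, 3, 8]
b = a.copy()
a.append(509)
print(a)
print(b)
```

Key concept: list.copy() creates independent copy.
Step by step:
`a = [1, 3, 8]` → a = [1, 3, 8]
`b = a.copy()` → b = [1, 3, 8]
`a.append(509)` → a = [1, 3, 8, 509]
`print(a)` → prints [1, 3, 8, 509]
`print(b)` → prints [1, 3, 8]

Answer:
[1, 3, 8, 509]
[1, 3, 8]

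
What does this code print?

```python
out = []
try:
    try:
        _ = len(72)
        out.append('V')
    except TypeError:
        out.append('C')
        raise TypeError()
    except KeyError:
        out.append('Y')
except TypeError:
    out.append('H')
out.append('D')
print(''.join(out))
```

Execution trace: 'C' (inner except TypeError) → 'H' (outer except TypeError) → 'D' (after the try/except). Output: CHD

Answer: CHD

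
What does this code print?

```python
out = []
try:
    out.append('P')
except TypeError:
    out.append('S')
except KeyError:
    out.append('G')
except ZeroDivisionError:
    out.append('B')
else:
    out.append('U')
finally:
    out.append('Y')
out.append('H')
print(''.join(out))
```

Execution trace: 'P' (try body, no exception) → 'U' (else) → 'Y' (finally) → 'H' (after the try/except). Output: PUYH

Answer: PUYH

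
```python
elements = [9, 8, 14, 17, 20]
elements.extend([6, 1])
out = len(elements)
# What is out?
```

Trace:
`elements = [9, 8, 14, 17, 20]` → elements = [9, 8, 14, 17, 20]
`elements.extend([6, 1])` → elements = [9, 8, 14, 17, 20, 6, 1]
`out = len(elements)` → out = 7
So out = 7

Answer: 7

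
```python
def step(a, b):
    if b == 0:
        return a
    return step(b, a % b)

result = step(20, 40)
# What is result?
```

step(20, 40) -> step(40, 20) -> step(20, 0) -> 20

Answer: 20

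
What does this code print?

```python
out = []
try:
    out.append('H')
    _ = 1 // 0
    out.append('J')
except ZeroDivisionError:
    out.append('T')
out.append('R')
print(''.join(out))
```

Execution trace: 'H' (try body) → 'T' (except ZeroDivisionError) → 'R' (after the try/except). Output: HTR

Answer: HTR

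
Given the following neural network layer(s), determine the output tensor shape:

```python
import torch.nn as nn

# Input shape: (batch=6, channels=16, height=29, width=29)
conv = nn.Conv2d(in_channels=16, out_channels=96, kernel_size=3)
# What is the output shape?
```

Input: (6, 16, 29, 29) -> Output: (6, 96, 27, 27)

Answer: (6, 96, 27, 27)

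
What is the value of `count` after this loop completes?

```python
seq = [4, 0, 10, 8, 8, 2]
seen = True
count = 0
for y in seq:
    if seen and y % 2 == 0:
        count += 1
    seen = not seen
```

Count even values at even positions
`count` takes the values: 0 → 1 → 2 → 3

Answer: 3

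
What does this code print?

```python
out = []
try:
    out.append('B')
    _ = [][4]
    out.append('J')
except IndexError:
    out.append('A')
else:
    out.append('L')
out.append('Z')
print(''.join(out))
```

Execution trace: 'B' (try body) → 'A' (except IndexError) → 'Z' (after the try/except). Output: BAZ

Answer: BAZ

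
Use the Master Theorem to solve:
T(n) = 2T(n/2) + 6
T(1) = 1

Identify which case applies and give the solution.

a=2, b=2, f(n)=6. log_2(2) = 1. Since c=0 < 1, Case 1 applies: T(n) = Θ(n^log_b(a)) = O(n).

Answer: O(n) - Case 1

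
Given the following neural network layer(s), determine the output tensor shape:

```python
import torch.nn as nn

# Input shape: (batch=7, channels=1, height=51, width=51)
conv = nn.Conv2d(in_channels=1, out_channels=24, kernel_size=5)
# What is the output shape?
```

Input: (7, 1, 51, 51) -> Output: (7, 24, 47, 47)

Answer: (7, 24, 47, 47)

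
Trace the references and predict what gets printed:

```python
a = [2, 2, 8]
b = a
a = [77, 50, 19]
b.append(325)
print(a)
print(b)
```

Key concept: rebinding vs mutation: a is rebound to a new list, b still points at the original.
Step by step:
`a = [2, 2, 8]` → a = [2, 2, 8]
`b = a` → b = [2, 2, 8] (same object as a)
`a = [77, 50, 19]` → a = [77, 50, 19]
`b.append(325)` → b = [2, 2, 8, 325]
`print(a)` → prints [77, 50, 19]
`print(b)` → prints [2, 2, 8, 325]

Answer:
[77, 50, 19]
[2, 2, 8, 325]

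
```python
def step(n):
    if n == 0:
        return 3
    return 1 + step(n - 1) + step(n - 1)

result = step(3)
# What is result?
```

step(n) = 1 + 2·step(n-1), step(0)=3. Closed form: (3+1)·2^3 - 1 = 31.

Answer: 31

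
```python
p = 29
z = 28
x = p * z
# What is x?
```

Trace:
`p = 29` → p = 29
`z = 28` → z = 28
`x = p * z` → x = 812
So x = 812

Answer: 812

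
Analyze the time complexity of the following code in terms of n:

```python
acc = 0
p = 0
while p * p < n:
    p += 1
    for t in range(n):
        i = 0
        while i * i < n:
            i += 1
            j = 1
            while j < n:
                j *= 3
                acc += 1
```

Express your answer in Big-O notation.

Each loop level contributes: √n × n × √n × log n. Multiplying the contributions gives O(n^2 log n).

Answer: O(n^2 log n)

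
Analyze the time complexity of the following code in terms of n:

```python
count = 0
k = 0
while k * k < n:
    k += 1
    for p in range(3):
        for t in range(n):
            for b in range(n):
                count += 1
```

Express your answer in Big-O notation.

Each loop level contributes: √n × 1 × n × n. Multiplying the contributions gives O(n^2√n).

Answer: O(n^2√n)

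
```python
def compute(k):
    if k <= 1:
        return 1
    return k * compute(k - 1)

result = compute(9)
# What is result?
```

compute(9) = 9 * 8 * 7 * 6 * 5 * 4 * 3 * 2 * 1 = 362880

Answer: 362880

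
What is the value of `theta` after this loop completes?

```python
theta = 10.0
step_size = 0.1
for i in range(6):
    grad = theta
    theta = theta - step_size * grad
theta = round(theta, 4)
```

Gradient descent: w = 10.0 * (1 - 0.1)^6
`theta` takes the values: 10.0 → 9.0 → 8.1 → 7.29 → 6.561 → 5.9049 → 5.31441 → 5.3144

Answer: 5.3144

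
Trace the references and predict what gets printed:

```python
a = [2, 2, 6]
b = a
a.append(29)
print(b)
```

Key concept: basic list aliasing.
Step by step:
`a = [2, 2, 6]` → a = [2, 2, 6]
`b = a` → b = [2, 2, 6] (same object as a)
`a.append(29)` → a = [2, 2, 6, 29] (same object as b); b = [2, 2, 6, 29] (same object as a)
`print(b)` → prints [2, 2, 6, 29]

Answer: [2, 2, 6, 29]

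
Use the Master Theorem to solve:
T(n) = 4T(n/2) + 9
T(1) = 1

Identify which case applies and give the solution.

a=4, b=2, f(n)=9. log_2(4) = 2. Since c=0 < 2, Case 1 applies: T(n) = Θ(n^log_b(a)) = O(n^2).

Answer: O(n^2) - Case 1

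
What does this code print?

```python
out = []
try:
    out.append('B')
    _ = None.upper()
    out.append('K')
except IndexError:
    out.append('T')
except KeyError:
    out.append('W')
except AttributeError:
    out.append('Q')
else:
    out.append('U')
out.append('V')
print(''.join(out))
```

Execution trace: 'B' (try body) → 'Q' (except AttributeError) → 'V' (after the try/except). Output: BQV

Answer: BQV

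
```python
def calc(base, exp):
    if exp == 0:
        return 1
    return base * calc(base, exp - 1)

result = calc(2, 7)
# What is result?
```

calc(2, 7) = 2 * 2 * 2 * 2 * 2 * 2 * 2 = 128

Answer: 128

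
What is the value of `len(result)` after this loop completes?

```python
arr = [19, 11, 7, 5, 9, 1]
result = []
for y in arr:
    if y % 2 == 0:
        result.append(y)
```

Count even numbers in [19, 11, 7, 5, 9, 1]
`result` takes the values: []
So `len(result)` = 0

Answer: 0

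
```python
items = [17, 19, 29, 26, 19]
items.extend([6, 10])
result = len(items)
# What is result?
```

Trace:
`items = [17, 19, 29, 26, 19]` → items = [17, 19, 29, 26, 19]
`items.extend([6, 10])` → items = [17, 19, 29, 26, 19, 6, 10]
`result = len(items)` → result = 7
So result = 7

Answer: 7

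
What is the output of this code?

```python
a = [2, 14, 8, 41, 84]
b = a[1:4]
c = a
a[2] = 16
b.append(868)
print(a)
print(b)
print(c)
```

Key concept: slice vs alias.
Step by step:
`a = [2, 14, 8, 41, 84]` → a = [2, 14, 8, 41, 84]
`b = a[1:4]` → b = [14, 8, 41]
`c = a` → c = [2, 14, 8, 41, 84] (same object as a)
`a[2] = 16` → a = [2, 14, 16, 41, 84] (same object as c); c = [2, 14, 16, 41, 84] (same object as a)
`b.append(868)` → b = [14, 8, 41, 868]
`print(a)` → prints [2, 14, 16, 41, 84]
`print(b)` → prints [14, 8, 41, 868]
`print(c)` → prints [2, 14, 16, 41, 84]

Answer:
[2, 14, 16, 41, 84]
[14, 8, 41, 868]
[2, 14, 16, 41, 84]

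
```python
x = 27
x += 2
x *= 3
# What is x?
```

Trace:
`x = 27` → x = 27
`x += 2` → x = 29
`x *= 3` → x = 87
So x = 87

Answer: 87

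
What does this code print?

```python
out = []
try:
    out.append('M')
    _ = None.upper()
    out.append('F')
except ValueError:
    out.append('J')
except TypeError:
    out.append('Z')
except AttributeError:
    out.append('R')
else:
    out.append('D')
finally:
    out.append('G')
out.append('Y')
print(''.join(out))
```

Execution trace: 'M' (try body) → 'R' (except AttributeError) → 'G' (finally) → 'Y' (after the try/except). Output: MRGY

Answer: MRGY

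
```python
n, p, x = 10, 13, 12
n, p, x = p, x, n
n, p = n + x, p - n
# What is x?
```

Trace:
`n, p, x = 10, 13, 12` → n = 10; p = 13; x = 12
`n, p, x = p, x, n` → n = 13; p = 12; x = 10
`n, p = n + x, p - n` → n = 23; p = -1
So x = 10

Answer: 10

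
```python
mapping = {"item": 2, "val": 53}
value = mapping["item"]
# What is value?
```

Trace:
`mapping = {"item": 2, "val": 53}` → mapping = {'item': 2, 'val': 53}
`value = mapping["item"]` → value = 2
So value = 2

Answer: 2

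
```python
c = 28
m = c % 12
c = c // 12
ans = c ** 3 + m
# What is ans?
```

Trace:
`c = 28` → c = 28
`m = c % 12` → m = 4
`c = c // 12` → c = 2
`ans = c ** 3 + m` → ans = 12
So ans = 12

Answer: 12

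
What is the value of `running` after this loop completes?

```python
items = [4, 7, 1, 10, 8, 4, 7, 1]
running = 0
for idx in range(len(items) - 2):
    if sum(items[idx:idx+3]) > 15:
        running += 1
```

Count windows with sum > 15
`running` takes the values: 0 → 1 → 2 → 3 → 4

Answer: 4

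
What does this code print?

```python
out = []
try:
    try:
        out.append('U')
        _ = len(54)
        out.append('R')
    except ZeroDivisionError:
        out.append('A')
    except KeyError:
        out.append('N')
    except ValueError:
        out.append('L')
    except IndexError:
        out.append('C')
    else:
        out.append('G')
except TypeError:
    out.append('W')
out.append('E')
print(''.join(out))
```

Execution trace: 'U' (try body) → 'W' (outer except TypeError) → 'E' (after the try/except). Output: UWE

Answer: UWE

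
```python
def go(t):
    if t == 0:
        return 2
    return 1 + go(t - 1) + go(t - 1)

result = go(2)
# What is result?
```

go(t) = 1 + 2·go(t-1), go(0)=2. Closed form: (2+1)·2^2 - 1 = 11.

Answer: 11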